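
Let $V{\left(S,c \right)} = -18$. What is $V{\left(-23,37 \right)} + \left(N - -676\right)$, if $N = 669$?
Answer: $1327$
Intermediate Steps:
$V{\left(-23,37 \right)} + \left(N - -676\right) = -18 + \left(669 - -676\right) = -18 + \left(669 + 676\right) = -18 + 1345 = 1327$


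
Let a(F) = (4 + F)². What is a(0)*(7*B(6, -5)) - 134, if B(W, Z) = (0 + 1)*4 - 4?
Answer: -134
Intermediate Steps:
B(W, Z) = 0 (B(W, Z) = 1*4 - 4 = 4 - 4 = 0)
a(0)*(7*B(6, -5)) - 134 = (4 + 0)²*(7*0) - 134 = 4²*0 - 134 = 16*0 - 134 = 0 - 134 = -134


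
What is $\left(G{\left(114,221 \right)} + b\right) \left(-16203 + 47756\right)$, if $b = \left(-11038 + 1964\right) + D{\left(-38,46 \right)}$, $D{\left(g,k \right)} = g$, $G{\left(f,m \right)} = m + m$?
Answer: $-273564510$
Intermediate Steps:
$G{\left(f,m \right)} = 2 m$
$b = -9112$ ($b = \left(-11038 + 1964\right) - 38 = -9074 - 38 = -9112$)
$\left(G{\left(114,221 \right)} + b\right) \left(-16203 + 47756\right) = \left(2 \cdot 221 - 9112\right) \left(-16203 + 47756\right) = \left(442 - 9112\right) 31553 = \left(-8670\right) 31553 = -273564510$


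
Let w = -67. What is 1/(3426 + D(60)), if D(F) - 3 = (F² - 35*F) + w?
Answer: 1/4862 ≈ 0.00020568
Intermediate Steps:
D(F) = -64 + F² - 35*F (D(F) = 3 + ((F² - 35*F) - 67) = 3 + (-67 + F² - 35*F) = -64 + F² - 35*F)
1/(3426 + D(60)) = 1/(3426 + (-64 + 60² - 35*60)) = 1/(3426 + (-64 + 3600 - 2100)) = 1/(3426 + 1436) = 1/4862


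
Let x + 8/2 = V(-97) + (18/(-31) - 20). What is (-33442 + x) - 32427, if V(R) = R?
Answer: -2045708/31 ≈ -65991.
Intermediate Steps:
x = -3769/31 (x = -4 + (-97 + (18/(-31) - 20)) = -4 + (-97 + (18*(-1/31) - 20)) = -4 + (-97 + (-18/31 - 20)) = -4 + (-97 - 638/31) = -4 - 3645/31 = -3769/31 ≈ -121.58)
(-33442 + x) - 32427 = (-33442 - 3769/31) - 32427 = -1040471/31 - 32427 = -2045708/31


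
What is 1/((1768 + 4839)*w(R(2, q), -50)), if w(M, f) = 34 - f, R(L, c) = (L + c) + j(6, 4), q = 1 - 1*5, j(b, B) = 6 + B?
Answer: 1/554988 ≈ 1.8018e-6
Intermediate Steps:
q = -4 (q = 1 - 5 = -4)
R(L, c) = 10 + L + c (R(L, c) = (L + c) + (6 + 4) = (L + c) + 10 = 10 + L + c)
1/((1768 + 4839)*w(R(2, q), -50)) = 1/((1768 + 4839)*(34 - 1*(-50))) = 1/(6607*(34 + 50)) = (1/6607)/84 = (1/6607)*(1/84) = 1/554988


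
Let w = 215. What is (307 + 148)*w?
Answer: 97825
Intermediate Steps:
(307 + 148)*w = (307 + 148)*215 = 455*215 = 97825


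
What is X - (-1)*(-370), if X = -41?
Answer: -411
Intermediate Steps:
X - (-1)*(-370) = -41 - (-1)*(-370) = -41 - 1*370 = -41 - 370 = -411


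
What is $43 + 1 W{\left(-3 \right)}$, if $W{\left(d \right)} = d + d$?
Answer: $37$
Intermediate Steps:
$W{\left(d \right)} = 2 d$
$43 + 1 W{\left(-3 \right)} = 43 + 1 \cdot 2 \left(-3\right) = 43 + 1 \left(-6\right) = 43 - 6 = 37$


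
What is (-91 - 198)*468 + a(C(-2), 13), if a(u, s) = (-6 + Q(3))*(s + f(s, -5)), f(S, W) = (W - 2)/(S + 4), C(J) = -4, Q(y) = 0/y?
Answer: -2300568/17 ≈ -1.3533e+5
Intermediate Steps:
Q(y) = 0
f(S, W) = (-2 + W)/(4 + S)
a(u, s) = -6*s + 42/(4 + s) (a(u, s) = (-6 + 0)*(s + (-2 - 5)/(4 + s)) = -6*(s - 7/(4 + s)) = -6*s + 42/(4 + s))
(-91 - 198)*468 + a(C(-2), 13) = (-91 - 198)*468 + 6*(7 - 1*13*(4 + 13))/(4 + 13) = -289*468 + 6*(7 - 1*13*17)/17 = -135252 + 6*(1/17)*(7 - 221) = -135252 + 6*(1/17)*(-214) = -135252 - 1284/17 = -2300568/17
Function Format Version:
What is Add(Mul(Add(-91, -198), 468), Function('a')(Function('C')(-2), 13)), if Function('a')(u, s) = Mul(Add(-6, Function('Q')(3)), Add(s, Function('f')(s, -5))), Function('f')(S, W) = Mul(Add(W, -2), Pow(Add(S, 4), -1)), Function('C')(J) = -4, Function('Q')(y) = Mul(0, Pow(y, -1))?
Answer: Rational(-2300568, 17) ≈ -1.3533e+5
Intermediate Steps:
Function('Q')(y) = 0
Function('f')(S, W) = Mul(Pow(Add(4, S), -1), Add(-2, W)) (Function('f')(S, W) = Mul(Add(-2, W), Pow(Add(4, S), -1)) = Mul(Pow(Add(4, S), -1), Add(-2, W)))
Function('a')(u, s) = Add(Mul(-6, s), Mul(42, Pow(Add(4, s), -1))) (Function('a')(u, s) = Mul(Add(-6, 0), Add(s, Mul(Pow(Add(4, s), -1), Add(-2, -5)))) = Mul(-6, Add(s, Mul(Pow(Add(4, s), -1), -7))) = Mul(-6, Add(s, Mul(-7, Pow(Add(4, s), -1)))) = Add(Mul(-6, s), Mul(42, Pow(Add(4, s), -1))))
Add(Mul(Add(-91, -198), 468), Function('a')(Function('C')(-2), 13)) = Add(Mul(Add(-91, -198), 468), Mul(6, Pow(Add(4, 13), -1), Add(7, Mul(-1, 13, Add(4, 13))))) = Add(Mul(-289, 468), Mul(6, Pow(17, -1), Add(7, Mul(-1, 13, 17)))) = Add(-135252, Mul(6, Rational(1, 17), Add(7, -221))) = Add(-135252, Mul(6, Rational(1, 17), -214)) = Add(-135252, Rational(-1284, 17)) = Rational(-2300568, 17)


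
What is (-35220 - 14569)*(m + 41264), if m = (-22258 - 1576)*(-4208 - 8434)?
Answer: -15003949603988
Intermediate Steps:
m = 301309428 (m = -23834*(-12642) = 301309428)
(-35220 - 14569)*(m + 41264) = (-35220 - 14569)*(301309428 + 41264) = -49789*301350692 = -15003949603988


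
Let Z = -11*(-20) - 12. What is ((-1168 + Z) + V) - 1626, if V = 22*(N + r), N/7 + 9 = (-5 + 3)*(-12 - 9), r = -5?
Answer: 2386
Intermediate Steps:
N = 231 (N = -63 + 7*((-5 + 3)*(-12 - 9)) = -63 + 7*(-2*(-21)) = -63 + 7*42 = -63 + 294 = 231)
V = 4972 (V = 22*(231 - 5) = 22*226 = 4972)
Z = 208 (Z = 220 - 12 = 208)
((-1168 + Z) + V) - 1626 = ((-1168 + 208) + 4972) - 1626 = (-960 + 4972) - 1626 = 4012 - 1626 = 2386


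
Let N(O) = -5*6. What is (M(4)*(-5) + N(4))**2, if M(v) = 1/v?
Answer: 15625/16 ≈ 976.56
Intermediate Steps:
N(O) = -30
(M(4)*(-5) + N(4))**2 = (-5/4 - 30)**2 = (-125/4)**2 = 15625/16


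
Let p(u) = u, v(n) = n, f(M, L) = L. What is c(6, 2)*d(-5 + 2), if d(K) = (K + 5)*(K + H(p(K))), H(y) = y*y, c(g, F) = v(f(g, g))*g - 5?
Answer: 372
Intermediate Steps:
c(g, F) = -5 + g² (c(g, F) = g*g - 5 = g² - 5 = -5 + g²)
H(y) = y²
d(K) = (5 + K)*(K + K²) (d(K) = (K + 5)*(K + K²) = (5 + K)*(K + K²))
c(6, 2)*d(-5 + 2) = (-5 + 6²)*((-5 + 2)*(5 + (-5 + 2)² + 6*(-5 + 2))) = (-5 + 36)*(-3*(5 + (-3)² + 6*(-3))) = 31*(-3*(5 + 9 - 18)) = 31*(-3*(-4)) = 31*12 = 372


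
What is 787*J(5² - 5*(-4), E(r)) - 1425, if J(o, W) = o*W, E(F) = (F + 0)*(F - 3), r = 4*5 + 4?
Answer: 17847735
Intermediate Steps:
r = 24 (r = 20 + 4 = 24)
E(F) = F*(-3 + F)
J(o, W) = W*o
787*J(5² - 5*(-4), E(r)) - 1425 = 787*((24*(-3 + 24))*(5² - 5*(-4))) - 1425 = 787*((24*21)*(25 + 20)) - 1425 = 787*(504*45) - 1425 = 787*22680 - 1425 = 17849160 - 1425 = 17847735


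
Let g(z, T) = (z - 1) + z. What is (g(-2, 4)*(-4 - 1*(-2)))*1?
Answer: 10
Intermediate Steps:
g(z, T) = -1 + 2*z (g(z, T) = (-1 + z) + z = -1 + 2*z)
(g(-2, 4)*(-4 - 1*(-2)))*1 = ((-1 + 2*(-2))*(-4 - 1*(-2)))*1 = ((-1 - 4)*(-4 + 2))*1 = -5*(-2)*1 = 10*1 = 10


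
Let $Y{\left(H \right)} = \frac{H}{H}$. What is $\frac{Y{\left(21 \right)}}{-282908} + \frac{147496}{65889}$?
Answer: $\frac{41727732479}{18640525212} \approx 2.2385$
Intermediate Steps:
$Y{\left(H \right)} = 1$
$\frac{Y{\left(21 \right)}}{-282908} + \frac{147496}{65889} = 1 \frac{1}{-282908} + \frac{147496}{65889} = 1 \left(- \frac{1}{282908}\right) + 147496 \cdot \frac{1}{65889} = - \frac{1}{282908} + \frac{147496}{65889} = \frac{41727732479}{18640525212}$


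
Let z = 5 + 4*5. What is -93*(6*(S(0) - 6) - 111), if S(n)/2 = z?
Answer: -14229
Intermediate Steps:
z = 25 (z = 5 + 20 = 25)
S(n) = 50 (S(n) = 2*25 = 50)
-93*(6*(S(0) - 6) - 111) = -93*(6*(50 - 6) - 111) = -93*(6*44 - 111) = -93*(264 - 111) = -93*153 = -14229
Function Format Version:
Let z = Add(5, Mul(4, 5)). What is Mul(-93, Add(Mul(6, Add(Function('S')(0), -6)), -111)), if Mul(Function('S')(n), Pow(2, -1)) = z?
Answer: -14229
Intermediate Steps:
z = 25 (z = Add(5, 20) = 25)
Function('S')(n) = 50 (Function('S')(n) = Mul(2, 25) = 50)
Mul(-93, Add(Mul(6, Add(Function('S')(0), -6)), -111)) = Mul(-93, Add(Mul(6, Add(50, -6)), -111)) = Mul(-93, Add(Mul(6, 44), -111)) = Mul(-93, Add(264, -111)) = Mul(-93, 153) = -14229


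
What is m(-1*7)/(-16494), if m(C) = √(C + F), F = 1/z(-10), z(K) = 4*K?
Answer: -I*√2810/329880 ≈ -0.00016069*I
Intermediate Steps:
F = -1/40 (F = 1/(4*(-10)) = 1/(-40) = -1/40 ≈ -0.025000)
m(C) = √(-1/40 + C) (m(C) = √(C - 1/40) = √(-1/40 + C))
m(-1*7)/(-16494) = (√(-10 + 400*(-1*7))/20)/(-16494) = (√(-10 + 400*(-7))/20)*(-1/16494) = (√(-10 - 2800)/20)*(-1/16494) = (√(-2810)/20)*(-1/16494) = ((I*√2810)/20)*(-1/16494) = (I*√2810/20)*(-1/16494) = -I*√2810/329880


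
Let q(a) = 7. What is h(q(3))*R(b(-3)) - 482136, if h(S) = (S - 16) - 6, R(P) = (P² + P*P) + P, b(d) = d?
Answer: -482361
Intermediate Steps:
R(P) = P + 2*P² (R(P) = (P² + P²) + P = 2*P² + P = P + 2*P²)
h(S) = -22 + S (h(S) = (-16 + S) - 6 = -22 + S)
h(q(3))*R(b(-3)) - 482136 = (-22 + 7)*(-3*(1 + 2*(-3))) - 482136 = -(-45)*(1 - 6) - 482136 = -(-45)*(-5) - 482136 = -15*15 - 482136 = -225 - 482136 = -482361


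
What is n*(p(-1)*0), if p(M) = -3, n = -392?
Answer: 0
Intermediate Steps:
n*(p(-1)*0) = -(-1176)*0 = -392*0 = 0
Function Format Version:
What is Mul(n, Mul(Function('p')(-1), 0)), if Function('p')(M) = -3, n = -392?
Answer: 0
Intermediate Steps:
Mul(n, Mul(Function('p')(-1), 0)) = Mul(-392, Mul(-3, 0)) = Mul(-392, 0) = 0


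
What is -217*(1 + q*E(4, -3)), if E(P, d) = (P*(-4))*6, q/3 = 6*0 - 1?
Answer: -62713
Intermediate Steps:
q = -3 (q = 3*(6*0 - 1) = 3*(0 - 1) = 3*(-1) = -3)
E(P, d) = -24*P (E(P, d) = -4*P*6 = -24*P)
-217*(1 + q*E(4, -3)) = -217*(1 - (-72)*4) = -217*(1 - 3*(-96)) = -217*(1 + 288) = -217*289 = -62713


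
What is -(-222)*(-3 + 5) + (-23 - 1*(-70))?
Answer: 491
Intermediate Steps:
-(-222)*(-3 + 5) + (-23 - 1*(-70)) = -(-222)*2 + (-23 + 70) = -37*(-12) + 47 = 444 + 47 = 491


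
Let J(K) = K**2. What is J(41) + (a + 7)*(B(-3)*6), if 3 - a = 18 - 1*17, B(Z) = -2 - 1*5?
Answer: 1303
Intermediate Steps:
B(Z) = -7 (B(Z) = -2 - 5 = -7)
a = 2 (a = 3 - (18 - 1*17) = 3 - (18 - 17) = 3 - 1*1 = 3 - 1 = 2)
J(41) + (a + 7)*(B(-3)*6) = 41**2 + (2 + 7)*(-7*6) = 1681 + 9*(-42) = 1681 - 378 = 1303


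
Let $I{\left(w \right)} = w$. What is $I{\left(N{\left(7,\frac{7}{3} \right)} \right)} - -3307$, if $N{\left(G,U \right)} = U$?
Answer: $\frac{9928}{3} \approx 3309.3$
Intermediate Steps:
$I{\left(N{\left(7,\frac{7}{3} \right)} \right)} - -3307 = \frac{7}{3} - -3307 = 7 \cdot \frac{1}{3} + 3307 = \frac{7}{3} + 3307 = \frac{9928}{3}$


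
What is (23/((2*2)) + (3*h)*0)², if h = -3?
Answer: 529/16 ≈ 33.063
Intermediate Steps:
(23/((2*2)) + (3*h)*0)² = (23/((2*2)) + (3*(-3))*0)² = (23/4 - 9*0)² = (23*(¼) + 0)² = (23/4 + 0)² = (23/4)² = 529/16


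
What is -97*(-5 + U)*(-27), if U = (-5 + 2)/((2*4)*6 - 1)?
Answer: -623322/47 ≈ -13262.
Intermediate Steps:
U = -3/47 (U = -3/(8*6 - 1) = -3/(48 - 1) = -3/47 ≈ -0.063830)
-97*(-5 + U)*(-27) = -97*(-5 - 3/47)*(-27) = -(-23086)/47*(-27) = -97*(-238/47)*(-27) = (23086/47)*(-27) = -623322/47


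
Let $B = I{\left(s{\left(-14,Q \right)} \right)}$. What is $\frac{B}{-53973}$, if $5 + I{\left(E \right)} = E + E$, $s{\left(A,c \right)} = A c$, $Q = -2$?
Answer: $- \frac{17}{17991} \approx -0.00094492$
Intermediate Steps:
$I{\left(E \right)} = -5 + 2 E$ ($I{\left(E \right)} = -5 + \left(E + E\right) = -5 + 2 E$)
$B = 51$ ($B = -5 + 2 \left(\left(-14\right) \left(-2\right)\right) = -5 + 2 \cdot 28 = -5 + 56 = 51$)
$\frac{B}{-53973} = \frac{51}{-53973} = 51 \left(- \frac{1}{53973}\right) = - \frac{17}{17991}$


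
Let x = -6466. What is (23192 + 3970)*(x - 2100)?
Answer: -232669692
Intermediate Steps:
(23192 + 3970)*(x - 2100) = (23192 + 3970)*(-6466 - 2100) = 27162*(-8566) = -232669692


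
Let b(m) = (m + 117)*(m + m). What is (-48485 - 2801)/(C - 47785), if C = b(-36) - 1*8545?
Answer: 25643/31081 ≈ 0.82504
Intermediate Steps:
b(m) = 2*m*(117 + m) (b(m) = (117 + m)*(2*m) = 2*m*(117 + m))
C = -14377 (C = 2*(-36)*(117 - 36) - 1*8545 = 2*(-36)*81 - 8545 = -5832 - 8545 = -14377)
(-48485 - 2801)/(C - 47785) = (-48485 - 2801)/(-14377 - 47785) = -51286/(-62162) = -51286*(-1/62162) = 25643/31081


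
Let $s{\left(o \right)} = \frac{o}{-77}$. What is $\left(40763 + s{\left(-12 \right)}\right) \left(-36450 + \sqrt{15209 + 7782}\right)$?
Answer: $- \frac{114407911350}{77} + \frac{3138763 \sqrt{22991}}{77} \approx -1.4796 \cdot 10^{9}$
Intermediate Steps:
$s{\left(o \right)} = - \frac{o}{77}$ ($s{\left(o \right)} = o \left(- \frac{1}{77}\right) = - \frac{o}{77}$)
$\left(40763 + s{\left(-12 \right)}\right) \left(-36450 + \sqrt{15209 + 7782}\right) = \left(40763 - - \frac{12}{77}\right) \left(-36450 + \sqrt{15209 + 7782}\right) = \left(40763 + \frac{12}{77}\right) \left(-36450 + \sqrt{22991}\right) = \frac{3138763 \left(-36450 + \sqrt{22991}\right)}{77} = - \frac{114407911350}{77} + \frac{3138763 \sqrt{22991}}{77}$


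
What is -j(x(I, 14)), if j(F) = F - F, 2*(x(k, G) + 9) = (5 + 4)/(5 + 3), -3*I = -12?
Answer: 0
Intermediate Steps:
I = 4 (I = -⅓*(-12) = 4)
x(k, G) = -135/16 (x(k, G) = -9 + ((5 + 4)/(5 + 3))/2 = -9 + (9/8)/2 = -9 + (9*(⅛))/2 = -9 + (½)*(9/8) = -9 + 9/16 = -135/16)
j(F) = 0
-j(x(I, 14)) = -1*0 = 0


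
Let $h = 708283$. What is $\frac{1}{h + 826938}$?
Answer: $\frac{1}{1535221} \approx 6.5137 \cdot 10^{-7}$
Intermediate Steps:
$\frac{1}{h + 826938} = \frac{1}{708283 + 826938} = \frac{1}{1535221}$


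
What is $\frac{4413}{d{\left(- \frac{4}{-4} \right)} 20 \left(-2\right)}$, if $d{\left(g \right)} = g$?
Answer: $- \frac{4413}{40} \approx -110.32$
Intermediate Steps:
$\frac{4413}{d{\left(- \frac{4}{-4} \right)} 20 \left(-2\right)} = \frac{4413}{- \frac{4}{-4} \cdot 20 \left(-2\right)} = \frac{4413}{\left(-4\right) \left(- \frac{1}{4}\right) 20 \left(-2\right)} = \frac{4413}{1 \cdot 20 \left(-2\right)} = \frac{4413}{20 \left(-2\right)} = \frac{4413}{-40} = 4413 \left(- \frac{1}{40}\right) = - \frac{4413}{40}$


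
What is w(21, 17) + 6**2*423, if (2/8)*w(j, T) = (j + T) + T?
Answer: 15448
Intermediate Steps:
w(j, T) = 4*j + 8*T (w(j, T) = 4*((j + T) + T) = 4*((T + j) + T) = 4*(j + 2*T) = 4*j + 8*T)
w(21, 17) + 6**2*423 = (4*21 + 8*17) + 6**2*423 = (84 + 136) + 36*423 = 220 + 15228 = 15448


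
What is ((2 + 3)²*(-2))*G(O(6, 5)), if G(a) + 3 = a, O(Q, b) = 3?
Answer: 0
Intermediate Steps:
G(a) = -3 + a
((2 + 3)²*(-2))*G(O(6, 5)) = ((2 + 3)²*(-2))*(-3 + 3) = (5²*(-2))*0 = (25*(-2))*0 = -50*0 = 0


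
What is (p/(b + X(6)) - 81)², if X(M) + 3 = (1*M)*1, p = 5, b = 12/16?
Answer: 57121/9 ≈ 6346.8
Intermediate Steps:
b = ¾ (b = 12*(1/16) = ¾ ≈ 0.75000)
X(M) = -3 + M (X(M) = -3 + (1*M)*1 = -3 + M*1 = -3 + M)
(p/(b + X(6)) - 81)² = (5/(¾ + (-3 + 6)) - 81)² = (5/(¾ + 3) - 81)² = (5/(15/4) - 81)² = (5*(4/15) - 81)² = (4/3 - 81)² = (-239/3)² = 57121/9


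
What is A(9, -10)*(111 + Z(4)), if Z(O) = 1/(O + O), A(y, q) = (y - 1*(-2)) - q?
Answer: 18669/8 ≈ 2333.6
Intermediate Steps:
A(y, q) = 2 + y - q (A(y, q) = (y + 2) - q = (2 + y) - q = 2 + y - q)
Z(O) = 1/(2*O)
A(9, -10)*(111 + Z(4)) = (2 + 9 - 1*(-10))*(111 + (½)/4) = (2 + 9 + 10)*(111 + (½)*(¼)) = 21*(111 + ⅛) = 21*(889/8) = 18669/8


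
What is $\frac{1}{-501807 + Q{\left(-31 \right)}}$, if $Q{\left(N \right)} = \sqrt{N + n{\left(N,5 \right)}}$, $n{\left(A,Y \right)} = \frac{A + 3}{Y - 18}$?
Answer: $- \frac{2174497}{1091177816204} - \frac{5 i \sqrt{195}}{3273533448612} \approx -1.9928 \cdot 10^{-6} - 2.1329 \cdot 10^{-11} i$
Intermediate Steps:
$n{\left(A,Y \right)} = \frac{3 + A}{-18 + Y}$
$Q{\left(N \right)} = \sqrt{- \frac{3}{13} + \frac{12 N}{13}}$ ($Q{\left(N \right)} = \sqrt{N + \frac{3 + N}{-18 + 5}} = \sqrt{N + \frac{3 + N}{-13}} = \sqrt{N - \frac{3 + N}{13}} = \sqrt{N - \left(\frac{3}{13} + \frac{N}{13}\right)} = \sqrt{- \frac{3}{13} + \frac{12 N}{13}}$)
$\frac{1}{-501807 + Q{\left(-31 \right)}} = \frac{1}{-501807 + \frac{\sqrt{-39 + 156 \left(-31\right)}}{13}} = \frac{1}{-501807 + \frac{\sqrt{-39 - 4836}}{13}} = \frac{1}{-501807 + \frac{\sqrt{-4875}}{13}} = \frac{1}{-501807 + \frac{5 i \sqrt{195}}{13}}$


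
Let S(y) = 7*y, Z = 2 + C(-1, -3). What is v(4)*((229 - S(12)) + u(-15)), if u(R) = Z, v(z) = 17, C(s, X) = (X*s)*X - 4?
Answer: 2278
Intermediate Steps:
C(s, X) = -4 + s*X² (C(s, X) = s*X² - 4 = -4 + s*X²)
Z = -11 (Z = 2 + (-4 - 1*(-3)²) = 2 + (-4 - 1*9) = 2 + (-4 - 9) = 2 - 13 = -11)
u(R) = -11
v(4)*((229 - S(12)) + u(-15)) = 17*((229 - 7*12) - 11) = 17*((229 - 1*84) - 11) = 17*((229 - 84) - 11) = 17*(145 - 11) = 17*134 = 2278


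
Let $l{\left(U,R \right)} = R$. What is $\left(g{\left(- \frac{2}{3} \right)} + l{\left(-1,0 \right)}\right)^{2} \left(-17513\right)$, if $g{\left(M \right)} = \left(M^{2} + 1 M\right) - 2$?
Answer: $- \frac{7005200}{81} \approx -86484.0$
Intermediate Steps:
$g{\left(M \right)} = -2 + M + M^{2}$ ($g{\left(M \right)} = \left(M^{2} + M\right) - 2 = \left(M + M^{2}\right) - 2 = -2 + M + M^{2}$)
$\left(g{\left(- \frac{2}{3} \right)} + l{\left(-1,0 \right)}\right)^{2} \left(-17513\right) = \left(\left(-2 - \frac{2}{3} + \left(- \frac{2}{3}\right)^{2}\right) + 0\right)^{2} \left(-17513\right) = \left(\left(-2 - \frac{2}{3} + \frac{4}{9}\right) + 0\right)^{2} \left(-17513\right) = \left(- \frac{20}{9} + 0\right)^{2} \left(-17513\right) = \left(- \frac{20}{9}\right)^{2} \left(-17513\right) = \frac{400}{81} \left(-17513\right) = - \frac{7005200}{81}$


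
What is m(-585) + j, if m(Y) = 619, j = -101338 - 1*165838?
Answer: -266557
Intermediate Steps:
j = -267176 (j = -101338 - 165838 = -267176)
m(-585) + j = 619 - 267176 = -266557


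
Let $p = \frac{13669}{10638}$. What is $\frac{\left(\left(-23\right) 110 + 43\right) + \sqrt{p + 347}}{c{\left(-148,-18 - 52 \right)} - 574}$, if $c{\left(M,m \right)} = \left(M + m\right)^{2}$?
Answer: $- \frac{829}{15650} + \frac{\sqrt{4379375010}}{166484700} \approx -0.052574$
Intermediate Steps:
$p = \frac{13669}{10638}$ ($p = 13669 \cdot \frac{1}{10638} = \frac{13669}{10638} \approx 1.2849$)
$\frac{\left(\left(-23\right) 110 + 43\right) + \sqrt{p + 347}}{c{\left(-148,-18 - 52 \right)} - 574} = \frac{\left(\left(-23\right) 110 + 43\right) + \sqrt{\frac{13669}{10638} + 347}}{\left(-148 - 70\right)^{2} - 574} = \frac{\left(-2530 + 43\right) + \sqrt{\frac{3705055}{10638}}}{\left(-148 - 70\right)^{2} - 574} = \frac{-2487 + \frac{\sqrt{4379375010}}{3546}}{\left(-148 - 70\right)^{2} - 574} = \frac{-2487 + \frac{\sqrt{4379375010}}{3546}}{\left(-218\right)^{2} - 574} = \frac{-2487 + \frac{\sqrt{4379375010}}{3546}}{47524 - 574} = \frac{-2487 + \frac{\sqrt{4379375010}}{3546}}{46950} = \left(-2487 + \frac{\sqrt{4379375010}}{3546}\right) \frac{1}{46950} = - \frac{829}{15650} + \frac{\sqrt{4379375010}}{166484700}$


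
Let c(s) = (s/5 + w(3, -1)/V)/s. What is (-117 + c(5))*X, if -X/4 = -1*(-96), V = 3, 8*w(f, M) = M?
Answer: 224272/5 ≈ 44854.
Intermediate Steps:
w(f, M) = M/8
c(s) = (-1/24 + s/5)/s (c(s) = (s/5 + ((1/8)*(-1))/3)/s = (s*(1/5) - 1/8*1/3)/s = (s/5 - 1/24)/s = (-1/24 + s/5)/s)
X = -384 (X = -(-4)*(-96) = -4*96 = -384)
(-117 + c(5))*X = (-117 + (1/120)*(-5 + 24*5)/5)*(-384) = (-117 + (1/120)*(1/5)*(-5 + 120))*(-384) = (-117 + (1/120)*(1/5)*115)*(-384) = (-117 + 23/120)*(-384) = -14017/120*(-384) = 224272/5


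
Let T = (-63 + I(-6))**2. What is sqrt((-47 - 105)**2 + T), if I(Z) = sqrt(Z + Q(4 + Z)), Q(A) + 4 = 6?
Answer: sqrt(27069 - 252*I) ≈ 164.53 - 0.7658*I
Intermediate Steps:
Q(A) = 2 (Q(A) = -4 + 6 = 2)
I(Z) = sqrt(2 + Z) (I(Z) = sqrt(Z + 2) = sqrt(2 + Z))
T = (-63 + 2*I)**2 (T = (-63 + sqrt(2 - 6))**2 = (-63 + sqrt(-4))**2 = (-63 + 2*I)**2 ≈ 3965.0 - 252.0*I)
sqrt((-47 - 105)**2 + T) = sqrt((-47 - 105)**2 + (3965 - 252*I)) = sqrt((-152)**2 + (3965 - 252*I)) = sqrt(23104 + (3965 - 252*I)) = sqrt(27069 - 252*I)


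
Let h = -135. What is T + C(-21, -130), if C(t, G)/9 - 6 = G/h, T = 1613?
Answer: 5027/3 ≈ 1675.7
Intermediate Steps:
C(t, G) = 54 - G/15 (C(t, G) = 54 + 9*(G/(-135)) = 54 + 9*(G*(-1/135)) = 54 + 9*(-G/135) = 54 - G/15)
T + C(-21, -130) = 1613 + (54 - 1/15*(-130)) = 1613 + (54 + 26/3) = 1613 + 188/3 = 5027/3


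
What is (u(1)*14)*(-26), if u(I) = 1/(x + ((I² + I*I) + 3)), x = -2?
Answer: -364/3 ≈ -121.33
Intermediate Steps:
u(I) = 1/(1 + 2*I²) (u(I) = 1/(-2 + ((I² + I*I) + 3)) = 1/(-2 + ((I² + I²) + 3)) = 1/(-2 + (2*I² + 3)) = 1/(-2 + (3 + 2*I²)) = 1/(1 + 2*I²))
(u(1)*14)*(-26) = (14/(1 + 2*1²))*(-26) = (14/(1 + 2*1))*(-26) = (14/(1 + 2))*(-26) = (14/3)*(-26) = -364/3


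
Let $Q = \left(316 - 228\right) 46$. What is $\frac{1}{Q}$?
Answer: $\frac{1}{4048} \approx 0.00024704$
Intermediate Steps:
$Q = 4048$ ($Q = 88 \cdot 46 = 4048$)
$\frac{1}{Q} = \frac{1}{4048}$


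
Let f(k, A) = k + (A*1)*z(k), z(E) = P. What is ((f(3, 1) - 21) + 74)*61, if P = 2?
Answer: 3538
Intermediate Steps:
z(E) = 2
f(k, A) = k + 2*A (f(k, A) = k + (A*1)*2 = k + A*2 = k + 2*A)
((f(3, 1) - 21) + 74)*61 = (((3 + 2*1) - 21) + 74)*61 = (((3 + 2) - 21) + 74)*61 = ((5 - 21) + 74)*61 = (-16 + 74)*61 = 58*61 = 3538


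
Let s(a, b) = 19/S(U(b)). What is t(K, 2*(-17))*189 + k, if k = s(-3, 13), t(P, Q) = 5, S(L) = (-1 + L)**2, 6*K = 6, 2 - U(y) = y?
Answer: 136099/144 ≈ 945.13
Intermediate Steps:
U(y) = 2 - y
K = 1 (K = (1/6)*6 = 1)
s(a, b) = 19/(1 - b)**2 (s(a, b) = 19/((-1 + (2 - b))**2) = 19/((1 - b)**2) = 19/(1 - b)**2)
k = 19/144 (k = 19/(-1 + 13)**2 = 19/12**2 = 19*(1/144) = 19/144 ≈ 0.13194)
t(K, 2*(-17))*189 + k = 5*189 + 19/144 = 945 + 19/144 = 136099/144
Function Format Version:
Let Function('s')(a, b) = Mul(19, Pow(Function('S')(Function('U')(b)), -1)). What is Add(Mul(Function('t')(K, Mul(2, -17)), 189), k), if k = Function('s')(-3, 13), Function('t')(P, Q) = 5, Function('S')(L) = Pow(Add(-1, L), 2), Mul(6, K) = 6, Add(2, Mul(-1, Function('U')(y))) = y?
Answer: Rational(136099, 144) ≈ 945.13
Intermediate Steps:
Function('U')(y) = Add(2, Mul(-1, y))
K = 1 (K = Mul(Rational(1, 6), 6) = 1)
Function('s')(a, b) = Mul(19, Pow(Add(1, Mul(-1, b)), -2)) (Function('s')(a, b) = Mul(19, Pow(Pow(Add(-1, Add(2, Mul(-1, b))), 2), -1)) = Mul(19, Pow(Pow(Add(1, Mul(-1, b)), 2), -1)) = Mul(19, Pow(Add(1, Mul(-1, b)), -2)))
k = Rational(19, 144) (k = Mul(19, Pow(Add(-1, 13), -2)) = Mul(19, Pow(12, -2)) = Mul(19, Rational(1, 144)) = Rational(19, 144) ≈ 0.13194)
Add(Mul(Function('t')(K, Mul(2, -17)), 189), k) = Add(Mul(5, 189), Rational(19, 144)) = Add(945, Rational(19, 144)) = Rational(136099, 144)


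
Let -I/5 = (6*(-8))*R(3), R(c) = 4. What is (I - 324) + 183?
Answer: 819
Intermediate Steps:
I = 960 (I = -5*6*(-8)*4 = -(-240)*4 = -5*(-192) = 960)
(I - 324) + 183 = (960 - 324) + 183 = 636 + 183 = 819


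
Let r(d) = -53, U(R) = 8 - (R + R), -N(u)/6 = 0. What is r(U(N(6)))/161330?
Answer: -53/161330 ≈ -0.00032852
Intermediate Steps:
N(u) = 0 (N(u) = -6*0 = 0)
U(R) = 8 - 2*R
r(U(N(6)))/161330 = -53/161330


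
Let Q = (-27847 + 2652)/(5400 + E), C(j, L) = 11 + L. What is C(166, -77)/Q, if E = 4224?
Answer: 635184/25195 ≈ 25.211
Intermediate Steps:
Q = -25195/9624 (Q = (-27847 + 2652)/(5400 + 4224) = -25195/9624 ≈ -2.6179)
C(166, -77)/Q = (11 - 77)/(-25195/9624) = -66*(-9624/25195) = 635184/25195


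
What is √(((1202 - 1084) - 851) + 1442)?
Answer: √709 ≈ 26.627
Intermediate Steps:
√(((1202 - 1084) - 851) + 1442) = √((118 - 851) + 1442) = √(-733 + 1442) = √709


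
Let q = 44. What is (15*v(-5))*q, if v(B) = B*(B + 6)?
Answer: -3300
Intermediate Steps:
v(B) = B*(6 + B)
(15*v(-5))*q = (15*(-5*(6 - 5)))*44 = (15*(-5*1))*44 = (15*(-5))*44 = -75*44 = -3300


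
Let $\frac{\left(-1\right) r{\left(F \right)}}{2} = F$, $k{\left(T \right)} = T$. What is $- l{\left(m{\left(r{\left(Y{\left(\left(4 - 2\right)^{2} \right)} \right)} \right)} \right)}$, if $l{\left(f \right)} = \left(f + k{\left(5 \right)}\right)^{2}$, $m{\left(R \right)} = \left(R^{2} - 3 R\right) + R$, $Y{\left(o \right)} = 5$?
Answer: $-15625$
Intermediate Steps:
$r{\left(F \right)} = - 2 F$
$m{\left(R \right)} = R^{2} - 2 R$
$l{\left(f \right)} = \left(5 + f\right)^{2}$ ($l{\left(f \right)} = \left(f + 5\right)^{2} = \left(5 + f\right)^{2}$)
$- l{\left(m{\left(r{\left(Y{\left(\left(4 - 2\right)^{2} \right)} \right)} \right)} \right)} = - \left(5 + \left(-2\right) 5 \left(-2 - 10\right)\right)^{2} = - \left(5 - 10 \left(-2 - 10\right)\right)^{2} = - \left(5 - -120\right)^{2} = - \left(5 + 120\right)^{2} = - 125^{2} = \left(-1\right) 15625 = -15625$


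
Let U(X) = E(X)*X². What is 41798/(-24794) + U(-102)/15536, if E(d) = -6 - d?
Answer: 753577399/12037487 ≈ 62.603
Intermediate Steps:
U(X) = X²*(-6 - X) (U(X) = (-6 - X)*X² = X²*(-6 - X))
41798/(-24794) + U(-102)/15536 = 41798/(-24794) + ((-102)²*(-6 - 1*(-102)))/15536 = 41798*(-1/24794) + (10404*(-6 + 102))*(1/15536) = -20899/12397 + (10404*96)*(1/15536) = -20899/12397 + 998784*(1/15536) = -20899/12397 + 62424/971 = 753577399/12037487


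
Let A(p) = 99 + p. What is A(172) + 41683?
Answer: 41954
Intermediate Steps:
A(172) + 41683 = (99 + 172) + 41683 = 271 + 41683 = 41954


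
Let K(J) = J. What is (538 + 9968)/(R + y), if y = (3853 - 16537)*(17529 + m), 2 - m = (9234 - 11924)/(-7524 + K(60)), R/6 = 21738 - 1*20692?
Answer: -3267366/69151582943 ≈ -4.7249e-5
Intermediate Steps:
R = 6276 (R = 6*(21738 - 1*20692) = 6*(21738 - 20692) = 6*1046 = 6276)
m = 6119/3732 (m = 2 - (9234 - 11924)/(-7524 + 60) = 2 - (-2690)/(-7464) = 2 - (-2690)*(-1)/7464 = 2 - 1*1345/3732 = 2 - 1345/3732 = 6119/3732 ≈ 1.6396)
y = -69153534779/311 (y = (3853 - 16537)*(17529 + 6119/3732) = -12684*65424347/3732 = -69153534779/311 ≈ -2.2236e+8)
(538 + 9968)/(R + y) = (538 + 9968)/(6276 - 69153534779/311) = 10506/(-69151582943/311) = 10506*(-311/69151582943) = -3267366/69151582943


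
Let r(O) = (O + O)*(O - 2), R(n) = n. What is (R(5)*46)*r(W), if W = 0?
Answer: 0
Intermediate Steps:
r(O) = 2*O*(-2 + O) (r(O) = (2*O)*(-2 + O) = 2*O*(-2 + O))
(R(5)*46)*r(W) = (5*46)*(2*0*(-2 + 0)) = 230*(2*0*(-2)) = 230*0 = 0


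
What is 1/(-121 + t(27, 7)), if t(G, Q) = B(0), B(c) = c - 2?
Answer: -1/123 ≈ -0.0081301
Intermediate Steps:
B(c) = -2 + c
t(G, Q) = -2 (t(G, Q) = -2 + 0 = -2)
1/(-121 + t(27, 7)) = 1/(-121 - 2) = 1/(-123) = -1/123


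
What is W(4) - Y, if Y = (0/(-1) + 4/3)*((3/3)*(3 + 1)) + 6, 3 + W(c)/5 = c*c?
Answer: 161/3 ≈ 53.667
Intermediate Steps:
W(c) = -15 + 5*c**2 (W(c) = -15 + 5*(c*c) = -15 + 5*c**2)
Y = 34/3 (Y = (0*(-1) + 4*(1/3))*((3*(1/3))*4) + 6 = (0 + 4/3)*(1*4) + 6 = (4/3)*4 + 6 = 16/3 + 6 = 34/3 ≈ 11.333)
W(4) - Y = (-15 + 5*4**2) - 1*34/3 = (-15 + 5*16) - 34/3 = (-15 + 80) - 34/3 = 65 - 34/3 = 161/3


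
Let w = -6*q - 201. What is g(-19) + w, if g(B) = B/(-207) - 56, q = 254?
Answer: -368648/207 ≈ -1780.9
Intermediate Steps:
g(B) = -56 - B/207 (g(B) = B*(-1/207) - 56 = -B/207 - 56 = -56 - B/207)
w = -1725 (w = -6*254 - 201 = -1524 - 201 = -1725)
g(-19) + w = (-56 - 1/207*(-19)) - 1725 = (-56 + 19/207) - 1725 = -11573/207 - 1725 = -368648/207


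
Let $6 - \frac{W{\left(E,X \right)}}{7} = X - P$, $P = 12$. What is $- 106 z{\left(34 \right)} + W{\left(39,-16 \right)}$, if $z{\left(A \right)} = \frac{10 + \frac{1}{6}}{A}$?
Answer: $\frac{21043}{102} \approx 206.3$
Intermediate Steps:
$W{\left(E,X \right)} = 126 - 7 X$ ($W{\left(E,X \right)} = 42 - 7 \left(X - 12\right) = 42 - 7 \left(-12 + X\right) = 42 - \left(-84 + 7 X\right) = 126 - 7 X$)
$z{\left(A \right)} = \frac{61}{6 A}$ ($z{\left(A \right)} = \frac{10 + \frac{1}{6}}{A} = \frac{61}{6 A}$)
$- 106 z{\left(34 \right)} + W{\left(39,-16 \right)} = - 106 \frac{61}{6 \cdot 34} + \left(126 - -112\right) = - 106 \cdot \frac{61}{6} \cdot \frac{1}{34} + \left(126 + 112\right) = \left(-106\right) \frac{61}{204} + 238 = - \frac{3233}{102} + 238 = \frac{21043}{102}$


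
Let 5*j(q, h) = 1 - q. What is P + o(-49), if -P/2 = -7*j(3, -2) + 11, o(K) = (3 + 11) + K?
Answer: -313/5 ≈ -62.600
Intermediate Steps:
j(q, h) = ⅕ - q/5 (j(q, h) = (1 - q)/5 = ⅕ - q/5)
o(K) = 14 + K
P = -138/5 (P = -2*(-7*(⅕ - ⅕*3) + 11) = -2*(-7*(⅕ - ⅗) + 11) = -2*(-7*(-⅖) + 11) = -2*(14/5 + 11) = -2*69/5 = -138/5 ≈ -27.600)
P + o(-49) = -138/5 + (14 - 49) = -138/5 - 35 = -313/5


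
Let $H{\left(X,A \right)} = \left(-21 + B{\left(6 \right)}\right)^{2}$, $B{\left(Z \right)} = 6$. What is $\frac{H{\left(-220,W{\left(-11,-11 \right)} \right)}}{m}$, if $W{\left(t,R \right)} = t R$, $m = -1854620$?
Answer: $- \frac{45}{370924} \approx -0.00012132$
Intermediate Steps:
$W{\left(t,R \right)} = R t$
$H{\left(X,A \right)} = 225$ ($H{\left(X,A \right)} = \left(-21 + 6\right)^{2} = \left(-15\right)^{2} = 225$)
$\frac{H{\left(-220,W{\left(-11,-11 \right)} \right)}}{m} = \frac{225}{-1854620} = 225 \left(- \frac{1}{1854620}\right) = - \frac{45}{370924}$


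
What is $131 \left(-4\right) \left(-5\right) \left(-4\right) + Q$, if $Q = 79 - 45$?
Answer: $-10446$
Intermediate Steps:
$Q = 34$ ($Q = 79 - 45 = 34$)
$131 \left(-4\right) \left(-5\right) \left(-4\right) + Q = 131 \left(-4\right) \left(-5\right) \left(-4\right) + 34 = 131 \cdot 20 \left(-4\right) + 34 = 131 \left(-80\right) + 34 = -10480 + 34 = -10446$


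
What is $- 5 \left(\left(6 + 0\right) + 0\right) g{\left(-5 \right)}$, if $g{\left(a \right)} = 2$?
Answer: $-60$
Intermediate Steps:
$- 5 \left(\left(6 + 0\right) + 0\right) g{\left(-5 \right)} = - 5 \left(\left(6 + 0\right) + 0\right) 2 = - 5 \left(6 + 0\right) 2 = \left(-5\right) 6 \cdot 2 = \left(-30\right) 2 = -60$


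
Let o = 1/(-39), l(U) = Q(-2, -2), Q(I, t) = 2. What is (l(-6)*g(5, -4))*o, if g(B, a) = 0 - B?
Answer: 10/39 ≈ 0.25641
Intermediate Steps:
l(U) = 2
o = -1/39 ≈ -0.025641
g(B, a) = -B
(l(-6)*g(5, -4))*o = (2*(-1*5))*(-1/39) = (2*(-5))*(-1/39) = -10*(-1/39) = 10/39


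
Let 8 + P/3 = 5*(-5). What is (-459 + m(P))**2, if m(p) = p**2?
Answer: 87272964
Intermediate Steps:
P = -99 (P = -24 + 3*(5*(-5)) = -24 + 3*(-25) = -24 - 75 = -99)
(-459 + m(P))**2 = (-459 + (-99)**2)**2 = (-459 + 9801)**2 = 9342**2 = 87272964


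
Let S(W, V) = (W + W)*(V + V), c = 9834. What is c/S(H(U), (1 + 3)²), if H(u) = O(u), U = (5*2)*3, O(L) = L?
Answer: 1639/320 ≈ 5.1219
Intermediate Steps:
U = 30 (U = 10*3 = 30)
H(u) = u
S(W, V) = 4*V*W (S(W, V) = (2*W)*(2*V) = 4*V*W)
c/S(H(U), (1 + 3)²) = 9834/((4*(1 + 3)²*30)) = 9834/((4*4²*30)) = 9834/((4*16*30)) = 9834/1920 = 9834*(1/1920) = 1639/320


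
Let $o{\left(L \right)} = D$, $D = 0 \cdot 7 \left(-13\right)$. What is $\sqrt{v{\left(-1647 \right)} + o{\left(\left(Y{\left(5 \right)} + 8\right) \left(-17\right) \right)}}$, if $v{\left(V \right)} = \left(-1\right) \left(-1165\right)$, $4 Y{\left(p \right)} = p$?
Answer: $\sqrt{1165} \approx 34.132$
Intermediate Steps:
$Y{\left(p \right)} = \frac{p}{4}$
$D = 0$ ($D = 0 \left(-13\right) = 0$)
$v{\left(V \right)} = 1165$
$o{\left(L \right)} = 0$
$\sqrt{v{\left(-1647 \right)} + o{\left(\left(Y{\left(5 \right)} + 8\right) \left(-17\right) \right)}} = \sqrt{1165 + 0} = \sqrt{1165}$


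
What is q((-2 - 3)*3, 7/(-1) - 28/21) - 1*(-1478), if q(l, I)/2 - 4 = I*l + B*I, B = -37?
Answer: 7058/3 ≈ 2352.7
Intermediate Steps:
q(l, I) = 8 - 74*I + 2*I*l (q(l, I) = 8 + 2*(I*l - 37*I) = 8 + 2*(-37*I + I*l) = 8 + (-74*I + 2*I*l) = 8 - 74*I + 2*I*l)
q((-2 - 3)*3, 7/(-1) - 28/21) - 1*(-1478) = (8 - 74*(7/(-1) - 28/21) + 2*(7/(-1) - 28/21)*((-2 - 3)*3)) - 1*(-1478) = (8 - 74*(7*(-1) - 28*1/21) + 2*(7*(-1) - 28*1/21)*(-5*3)) + 1478 = (8 - 74*(-7 - 4/3) + 2*(-7 - 4/3)*(-15)) + 1478 = (8 - 74*(-25/3) + 2*(-25/3)*(-15)) + 1478 = (8 + 1850/3 + 250) + 1478 = 2624/3 + 1478 = 7058/3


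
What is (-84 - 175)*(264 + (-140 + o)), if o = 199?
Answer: -83657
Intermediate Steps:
(-84 - 175)*(264 + (-140 + o)) = (-84 - 175)*(264 + (-140 + 199)) = -259*(264 + 59) = -259*323 = -83657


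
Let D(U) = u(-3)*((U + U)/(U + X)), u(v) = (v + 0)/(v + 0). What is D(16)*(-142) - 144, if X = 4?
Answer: -1856/5 ≈ -371.20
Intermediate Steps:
u(v) = 1 (u(v) = v/v = 1)
D(U) = 2*U/(4 + U) (D(U) = 1*((U + U)/(U + 4)) = 1*((2*U)/(4 + U)) = 1*(2*U/(4 + U)) = 2*U/(4 + U))
D(16)*(-142) - 144 = (2*16/(4 + 16))*(-142) - 144 = (2*16/20)*(-142) - 144 = (2*16*(1/20))*(-142) - 144 = (8/5)*(-142) - 144 = -1136/5 - 144 = -1856/5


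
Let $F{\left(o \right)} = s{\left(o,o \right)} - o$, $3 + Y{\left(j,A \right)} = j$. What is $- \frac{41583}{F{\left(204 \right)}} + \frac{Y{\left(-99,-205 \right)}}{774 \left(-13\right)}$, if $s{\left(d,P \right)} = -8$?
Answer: $\frac{69738295}{355524} \approx 196.16$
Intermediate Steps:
$Y{\left(j,A \right)} = -3 + j$
$F{\left(o \right)} = -8 - o$
$- \frac{41583}{F{\left(204 \right)}} + \frac{Y{\left(-99,-205 \right)}}{774 \left(-13\right)} = - \frac{41583}{-8 - 204} + \frac{-3 - 99}{774 \left(-13\right)} = - \frac{41583}{-8 - 204} - \frac{102}{-10062} = - \frac{41583}{-212} - - \frac{17}{1677} = \left(-41583\right) \left(- \frac{1}{212}\right) + \frac{17}{1677} = \frac{41583}{212} + \frac{17}{1677} = \frac{69738295}{355524}$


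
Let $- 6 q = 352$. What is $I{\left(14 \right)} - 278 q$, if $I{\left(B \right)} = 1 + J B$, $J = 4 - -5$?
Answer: $\frac{49309}{3} \approx 16436.0$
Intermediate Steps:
$q = - \frac{176}{3}$ ($q = \left(- \frac{1}{6}\right) 352 = - \frac{176}{3} \approx -58.667$)
$J = 9$ ($J = 4 + 5 = 9$)
$I{\left(B \right)} = 1 + 9 B$
$I{\left(14 \right)} - 278 q = \left(1 + 9 \cdot 14\right) - - \frac{48928}{3} = \left(1 + 126\right) + \frac{48928}{3} = 127 + \frac{48928}{3} = \frac{49309}{3}$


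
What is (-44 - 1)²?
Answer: 2025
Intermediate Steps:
(-44 - 1)² = (-45)² = 2025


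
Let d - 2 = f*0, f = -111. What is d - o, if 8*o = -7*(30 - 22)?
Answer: 9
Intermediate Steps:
d = 2 (d = 2 - 111*0 = 2 + 0 = 2)
o = -7 (o = (-7*(30 - 22))/8 = (-7*8)/8 = (⅛)*(-56) = -7)
d - o = 2 - 1*(-7) = 2 + 7 = 9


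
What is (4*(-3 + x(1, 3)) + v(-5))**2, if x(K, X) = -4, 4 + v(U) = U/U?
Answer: 961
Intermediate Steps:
v(U) = -3 (v(U) = -4 + U/U = -4 + 1 = -3)
(4*(-3 + x(1, 3)) + v(-5))**2 = (4*(-3 - 4) - 3)**2 = (4*(-7) - 3)**2 = (-28 - 3)**2 = (-31)**2 = 961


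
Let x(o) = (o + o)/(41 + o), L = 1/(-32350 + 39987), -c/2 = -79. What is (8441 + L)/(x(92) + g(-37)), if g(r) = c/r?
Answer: -22659067177/7749373 ≈ -2924.0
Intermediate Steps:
c = 158 (c = -2*(-79) = 158)
L = 1/7637 ≈ 0.00013094
g(r) = 158/r
x(o) = 2*o/(41 + o) (x(o) = (2*o)/(41 + o) = 2*o/(41 + o))
(8441 + L)/(x(92) + g(-37)) = (8441 + 1/7637)/(2*92/(41 + 92) + 158/(-37)) = 64463918/(7637*(2*92/133 + 158*(-1/37))) = 64463918/(7637*(2*92*(1/133) - 158/37)) = 64463918/(7637*(184/133 - 158/37)) = 64463918/(7637*(-14206/4921)) = (64463918/7637)*(-4921/14206) = -22659067177/7749373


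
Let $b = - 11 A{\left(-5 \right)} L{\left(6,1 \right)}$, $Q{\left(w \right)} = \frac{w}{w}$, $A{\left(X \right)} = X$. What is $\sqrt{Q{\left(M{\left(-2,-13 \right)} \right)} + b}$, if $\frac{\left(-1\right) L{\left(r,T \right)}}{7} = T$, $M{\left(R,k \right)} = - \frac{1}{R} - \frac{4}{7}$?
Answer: $8 i \sqrt{6} \approx 19.596 i$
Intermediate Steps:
$M{\left(R,k \right)} = - \frac{4}{7} - \frac{1}{R}$ ($M{\left(R,k \right)} = - \frac{1}{R} - \frac{4}{7} = - \frac{4}{7} - \frac{1}{R}$)
$L{\left(r,T \right)} = - 7 T$
$Q{\left(w \right)} = 1$
$b = -385$ ($b = \left(-11\right) \left(-5\right) \left(\left(-7\right) 1\right) = 55 \left(-7\right) = -385$)
$\sqrt{Q{\left(M{\left(-2,-13 \right)} \right)} + b} = \sqrt{1 - 385} = \sqrt{-384} = 8 i \sqrt{6}$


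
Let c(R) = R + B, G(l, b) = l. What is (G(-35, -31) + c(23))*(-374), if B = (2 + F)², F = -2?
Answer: 4488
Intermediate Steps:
B = 0 (B = (2 - 2)² = 0² = 0)
c(R) = R (c(R) = R + 0 = R)
(G(-35, -31) + c(23))*(-374) = (-35 + 23)*(-374) = -12*(-374) = 4488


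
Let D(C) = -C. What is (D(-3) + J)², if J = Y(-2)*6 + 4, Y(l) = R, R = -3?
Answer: 121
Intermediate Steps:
Y(l) = -3
J = -14 (J = -3*6 + 4 = -18 + 4 = -14)
(D(-3) + J)² = (-1*(-3) - 14)² = (3 - 14)² = (-11)² = 121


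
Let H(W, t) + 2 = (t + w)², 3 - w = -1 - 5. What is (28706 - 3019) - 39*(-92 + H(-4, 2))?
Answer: 24634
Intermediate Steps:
w = 9 (w = 3 - (-1 - 5) = 3 - 1*(-6) = 3 + 6 = 9)
H(W, t) = -2 + (9 + t)² (H(W, t) = -2 + (t + 9)² = -2 + (9 + t)²)
(28706 - 3019) - 39*(-92 + H(-4, 2)) = (28706 - 3019) - 39*(-92 + (-2 + (9 + 2)²)) = 25687 - 39*(-92 + (-2 + 11²)) = 25687 - 39*(-92 + (-2 + 121)) = 25687 - 39*(-92 + 119) = 25687 - 39*27 = 25687 - 1053 = 24634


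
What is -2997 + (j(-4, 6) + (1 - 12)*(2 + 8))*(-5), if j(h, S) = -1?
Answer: -2442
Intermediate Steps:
-2997 + (j(-4, 6) + (1 - 12)*(2 + 8))*(-5) = -2997 + (-1 + (1 - 12)*(2 + 8))*(-5) = -2997 + (-1 - 11*10)*(-5) = -2997 + (-1 - 110)*(-5) = -2997 - 111*(-5) = -2997 + 555 = -2442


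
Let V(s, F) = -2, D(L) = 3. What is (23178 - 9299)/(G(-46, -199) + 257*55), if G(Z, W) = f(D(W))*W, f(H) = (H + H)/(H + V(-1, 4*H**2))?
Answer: 13879/12941 ≈ 1.0725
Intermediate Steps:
f(H) = 2*H/(-2 + H) (f(H) = (H + H)/(H - 2) = (2*H)/(-2 + H) = 2*H/(-2 + H))
G(Z, W) = 6*W (G(Z, W) = (2*3/(-2 + 3))*W = (2*3/1)*W = (2*3*1)*W = 6*W)
(23178 - 9299)/(G(-46, -199) + 257*55) = (23178 - 9299)/(6*(-199) + 257*55) = 13879/(-1194 + 14135) = 13879/12941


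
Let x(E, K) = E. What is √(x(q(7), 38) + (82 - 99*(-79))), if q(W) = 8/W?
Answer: √387303/7 ≈ 88.905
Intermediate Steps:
√(x(q(7), 38) + (82 - 99*(-79))) = √(8/7 + (82 - 99*(-79))) = √(8*(⅐) + (82 + 7821)) = √(8/7 + 7903) = √(55329/7) = √387303/7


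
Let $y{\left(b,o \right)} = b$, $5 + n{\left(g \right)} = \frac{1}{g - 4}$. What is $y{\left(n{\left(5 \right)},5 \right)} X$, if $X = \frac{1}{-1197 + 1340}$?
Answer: $- \frac{4}{143} \approx -0.027972$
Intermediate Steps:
$n{\left(g \right)} = -5 + \frac{1}{-4 + g}$ ($n{\left(g \right)} = -5 + \frac{1}{g - 4} = -5 + \frac{1}{-4 + g}$)
$X = \frac{1}{143} \approx 0.006993$
$y{\left(n{\left(5 \right)},5 \right)} X = \frac{21 - 25}{-4 + 5} \cdot \frac{1}{143} = \frac{21 - 25}{1} \cdot \frac{1}{143} = 1 \left(-4\right) \frac{1}{143} = \left(-4\right) \frac{1}{143} = - \frac{4}{143}$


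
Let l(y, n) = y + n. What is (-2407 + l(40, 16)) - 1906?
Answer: -4257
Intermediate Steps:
l(y, n) = n + y
(-2407 + l(40, 16)) - 1906 = (-2407 + (16 + 40)) - 1906 = (-2407 + 56) - 1906 = -2351 - 1906 = -4257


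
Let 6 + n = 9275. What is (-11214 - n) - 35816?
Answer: -56299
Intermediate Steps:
n = 9269 (n = -6 + 9275 = 9269)
(-11214 - n) - 35816 = (-11214 - 1*9269) - 35816 = (-11214 - 9269) - 35816 = -20483 - 35816 = -56299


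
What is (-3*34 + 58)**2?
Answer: 1936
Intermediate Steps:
(-3*34 + 58)**2 = (-102 + 58)**2 = (-44)**2 = 1936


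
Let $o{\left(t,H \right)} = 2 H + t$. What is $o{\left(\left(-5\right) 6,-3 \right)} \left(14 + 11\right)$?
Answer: $-900$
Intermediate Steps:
$o{\left(t,H \right)} = t + 2 H$
$o{\left(\left(-5\right) 6,-3 \right)} \left(14 + 11\right) = \left(\left(-5\right) 6 + 2 \left(-3\right)\right) \left(14 + 11\right) = \left(-30 - 6\right) 25 = \left(-36\right) 25 = -900$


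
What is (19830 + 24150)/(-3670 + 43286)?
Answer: 10995/9904 ≈ 1.1102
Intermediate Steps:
(19830 + 24150)/(-3670 + 43286) = 43980/39616 = 43980*(1/39616) = 10995/9904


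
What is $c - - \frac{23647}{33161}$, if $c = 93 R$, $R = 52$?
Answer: $\frac{160390243}{33161} \approx 4836.7$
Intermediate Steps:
$c = 4836$ ($c = 93 \cdot 52 = 4836$)
$c - - \frac{23647}{33161} = 4836 - - \frac{23647}{33161} = 4836 + \frac{23647}{33161} = \frac{160390243}{33161}$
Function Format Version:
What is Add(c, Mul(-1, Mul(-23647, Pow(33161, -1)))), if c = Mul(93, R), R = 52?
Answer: Rational(160390243, 33161) ≈ 4836.7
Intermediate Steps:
c = 4836 (c = Mul(93, 52) = 4836)
Add(c, Mul(-1, Mul(-23647, Pow(33161, -1)))) = Add(4836, Mul(-1, Mul(-23647, Pow(33161, -1)))) = Add(4836, Mul(-1, Mul(-23647, Rational(1, 33161)))) = Add(4836, Mul(-1, Rational(-23647, 33161))) = Add(4836, Rational(23647, 33161)) = Rational(160390243, 33161)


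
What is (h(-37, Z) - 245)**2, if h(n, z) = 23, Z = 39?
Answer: 49284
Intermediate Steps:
(h(-37, Z) - 245)**2 = (23 - 245)**2 = (-222)**2 = 49284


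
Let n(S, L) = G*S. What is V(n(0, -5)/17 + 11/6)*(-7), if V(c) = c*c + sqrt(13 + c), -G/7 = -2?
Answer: -847/36 - 7*sqrt(534)/6 ≈ -50.488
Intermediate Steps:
G = 14 (G = -7*(-2) = 14)
n(S, L) = 14*S
V(c) = c**2 + sqrt(13 + c)
V(n(0, -5)/17 + 11/6)*(-7) = (((14*0)/17 + 11/6)**2 + sqrt(13 + ((14*0)/17 + 11/6)))*(-7) = ((0*(1/17) + 11*(1/6))**2 + sqrt(13 + (0*(1/17) + 11*(1/6))))*(-7) = ((0 + 11/6)**2 + sqrt(13 + (0 + 11/6)))*(-7) = ((11/6)**2 + sqrt(13 + 11/6))*(-7) = (121/36 + sqrt(89/6))*(-7) = (121/36 + sqrt(534)/6)*(-7) = -847/36 - 7*sqrt(534)/6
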